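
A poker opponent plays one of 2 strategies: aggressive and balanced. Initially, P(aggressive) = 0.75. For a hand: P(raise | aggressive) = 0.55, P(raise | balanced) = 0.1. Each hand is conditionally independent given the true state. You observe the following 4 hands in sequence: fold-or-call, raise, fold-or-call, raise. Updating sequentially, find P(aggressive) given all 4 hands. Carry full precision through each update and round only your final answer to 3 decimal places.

After 'fold-or-call': P(aggressive) = 0.45·0.7500 / (0.45·0.7500 + 0.9·0.2500) ≈ 0.6000
After 'raise': P(aggressive) = 0.55·0.6000 / (0.55·0.6000 + 0.1·0.4000) ≈ 0.8919
After 'fold-or-call': P(aggressive) = 0.45·0.8919 / (0.45·0.8919 + 0.9·0.1081) ≈ 0.8049
After 'raise': P(aggressive) = 0.55·0.8049 / (0.55·0.8049 + 0.1·0.1951) ≈ 0.9578

0.958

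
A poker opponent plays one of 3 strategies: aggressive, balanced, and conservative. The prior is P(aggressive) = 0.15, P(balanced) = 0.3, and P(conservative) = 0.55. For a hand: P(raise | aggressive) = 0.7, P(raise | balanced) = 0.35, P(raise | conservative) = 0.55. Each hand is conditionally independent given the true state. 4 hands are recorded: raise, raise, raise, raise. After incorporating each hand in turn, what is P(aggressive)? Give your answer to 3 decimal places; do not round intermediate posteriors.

After 'raise': normaliser = 0.7·0.1500 + 0.35·0.3000 + 0.55·0.5500; P(aggressive) ≈ 0.2049, P(balanced) ≈ 0.2049, P(conservative) ≈ 0.5902
After 'raise': normaliser = 0.7·0.2049 + 0.35·0.2049 + 0.55·0.5902; P(aggressive) ≈ 0.2657, P(balanced) ≈ 0.1329, P(conservative) ≈ 0.6014
After 'raise': normaliser = 0.7·0.2657 + 0.35·0.1329 + 0.55·0.6014; P(aggressive) ≈ 0.3302, P(balanced) ≈ 0.0825, P(conservative) ≈ 0.5873
After 'raise': normaliser = 0.7·0.3302 + 0.35·0.0825 + 0.55·0.5873; P(aggressive) ≈ 0.3964, P(balanced) ≈ 0.0496, P(conservative) ≈ 0.5540

0.396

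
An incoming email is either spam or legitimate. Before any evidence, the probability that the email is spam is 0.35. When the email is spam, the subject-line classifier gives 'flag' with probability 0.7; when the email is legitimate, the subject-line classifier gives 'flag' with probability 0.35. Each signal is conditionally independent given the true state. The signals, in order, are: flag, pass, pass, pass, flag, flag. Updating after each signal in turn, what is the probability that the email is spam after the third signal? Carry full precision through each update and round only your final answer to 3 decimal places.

After 'flag': P(spam) = 0.7·0.3500 / (0.7·0.3500 + 0.35·0.6500) ≈ 0.5185
After 'pass': P(spam) = 0.3·0.5185 / (0.3·0.5185 + 0.65·0.4815) ≈ 0.3320
After 'pass': P(spam) = 0.3·0.3320 / (0.3·0.3320 + 0.65·0.6680) ≈ 0.1866

0.187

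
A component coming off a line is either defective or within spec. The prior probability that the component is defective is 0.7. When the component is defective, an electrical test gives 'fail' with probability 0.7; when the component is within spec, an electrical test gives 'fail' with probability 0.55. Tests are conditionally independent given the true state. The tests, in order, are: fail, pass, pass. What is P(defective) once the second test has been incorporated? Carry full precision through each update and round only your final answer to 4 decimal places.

Apply Bayes' rule sequentially, carrying P(defective) forward.
After 'fail': P(defective) = 0.7·0.7000 / (0.7·0.7000 + 0.55·0.3000) ≈ 0.7481
After 'pass': P(defective) = 0.3·0.7481 / (0.3·0.7481 + 0.45·0.2519) ≈ 0.6644

0.6644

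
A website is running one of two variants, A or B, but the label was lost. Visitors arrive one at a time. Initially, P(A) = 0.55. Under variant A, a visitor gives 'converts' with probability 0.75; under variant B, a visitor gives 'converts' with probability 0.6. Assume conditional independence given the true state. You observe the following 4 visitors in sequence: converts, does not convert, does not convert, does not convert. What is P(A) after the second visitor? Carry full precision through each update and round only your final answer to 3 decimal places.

0.488

After 'converts': P(A) = 0.75·0.5500 / (0.75·0.5500 + 0.6·0.4500) ≈ 0.6044
After 'does not convert': P(A) = 0.25·0.6044 / (0.25·0.6044 + 0.4·0.3956) ≈ 0.4885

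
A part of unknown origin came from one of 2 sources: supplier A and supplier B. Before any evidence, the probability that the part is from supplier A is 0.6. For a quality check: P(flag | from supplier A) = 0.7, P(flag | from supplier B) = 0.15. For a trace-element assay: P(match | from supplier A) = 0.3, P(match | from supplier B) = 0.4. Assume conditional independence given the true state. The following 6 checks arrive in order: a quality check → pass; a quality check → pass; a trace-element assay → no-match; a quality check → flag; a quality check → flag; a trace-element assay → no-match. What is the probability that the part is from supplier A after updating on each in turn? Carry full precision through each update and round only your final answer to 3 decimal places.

Apply Bayes' rule sequentially, carrying P(supplier A) forward.
After a quality check='pass': P(supplier A) = 0.3·0.6000 / (0.3·0.6000 + 0.85·0.4000) ≈ 0.3462
After a quality check='pass': P(supplier A) = 0.3·0.3462 / (0.3·0.3462 + 0.85·0.6538) ≈ 0.1574
After a trace-element assay='no-match': P(supplier A) = 0.7·0.1574 / (0.7·0.1574 + 0.6·0.8426) ≈ 0.1790
After a quality check='flag': P(supplier A) = 0.7·0.1790 / (0.7·0.1790 + 0.15·0.8210) ≈ 0.5043
After a quality check='flag': P(supplier A) = 0.7·0.5043 / (0.7·0.5043 + 0.15·0.4957) ≈ 0.8260
After a trace-element assay='no-match': P(supplier A) = 0.7·0.8260 / (0.7·0.8260 + 0.6·0.1740) ≈ 0.8471

0.847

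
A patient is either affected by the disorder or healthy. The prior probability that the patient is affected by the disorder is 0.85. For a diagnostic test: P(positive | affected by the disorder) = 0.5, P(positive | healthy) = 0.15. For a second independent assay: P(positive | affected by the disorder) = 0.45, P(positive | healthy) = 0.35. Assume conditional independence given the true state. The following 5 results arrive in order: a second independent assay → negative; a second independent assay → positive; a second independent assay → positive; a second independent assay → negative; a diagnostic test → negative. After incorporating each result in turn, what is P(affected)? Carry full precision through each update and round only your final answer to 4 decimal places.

0.7978

After a second independent assay='negative': P(affected) = 0.55·0.8500 / (0.55·0.8500 + 0.65·0.1500) ≈ 0.8274
After a second independent assay='positive': P(affected) = 0.45·0.8274 / (0.45·0.8274 + 0.35·0.1726) ≈ 0.8604
After a second independent assay='positive': P(affected) = 0.45·0.8604 / (0.45·0.8604 + 0.35·0.1396) ≈ 0.8880
After a second independent assay='negative': P(affected) = 0.55·0.8880 / (0.55·0.8880 + 0.65·0.1120) ≈ 0.8702
After a diagnostic test='negative': P(affected) = 0.5·0.8702 / (0.5·0.8702 + 0.85·0.1298) ≈ 0.7978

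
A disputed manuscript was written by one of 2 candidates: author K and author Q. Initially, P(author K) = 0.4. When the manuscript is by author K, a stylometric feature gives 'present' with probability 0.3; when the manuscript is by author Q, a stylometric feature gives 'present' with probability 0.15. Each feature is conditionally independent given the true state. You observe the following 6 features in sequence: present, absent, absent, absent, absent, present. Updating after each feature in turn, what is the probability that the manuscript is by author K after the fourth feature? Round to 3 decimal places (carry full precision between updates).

After 'present': P(author K) = 0.3·0.4000 / (0.3·0.4000 + 0.15·0.6000) ≈ 0.5714
After 'absent': P(author K) = 0.7·0.5714 / (0.7·0.5714 + 0.85·0.4286) ≈ 0.5234
After 'absent': P(author K) = 0.7·0.5234 / (0.7·0.5234 + 0.85·0.4766) ≈ 0.4749
After 'absent': P(author K) = 0.7·0.4749 / (0.7·0.4749 + 0.85·0.5251) ≈ 0.4268

0.427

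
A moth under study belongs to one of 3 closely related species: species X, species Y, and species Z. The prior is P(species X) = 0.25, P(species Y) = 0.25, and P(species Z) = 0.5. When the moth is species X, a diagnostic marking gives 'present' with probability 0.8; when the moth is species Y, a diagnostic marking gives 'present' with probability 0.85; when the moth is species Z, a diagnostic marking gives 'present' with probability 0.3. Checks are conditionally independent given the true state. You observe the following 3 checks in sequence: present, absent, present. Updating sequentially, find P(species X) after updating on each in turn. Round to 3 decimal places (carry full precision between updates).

0.353

After 'present': normaliser = 0.8·0.2500 + 0.85·0.2500 + 0.3·0.5000; P(species X) ≈ 0.3556, P(species Y) ≈ 0.3778, P(species Z) ≈ 0.2667
After 'absent': normaliser = 0.2·0.3556 + 0.15·0.3778 + 0.7·0.2667; P(species X) ≈ 0.2261, P(species Y) ≈ 0.1802, P(species Z) ≈ 0.5936
After 'present': normaliser = 0.8·0.2261 + 0.85·0.1802 + 0.3·0.5936; P(species X) ≈ 0.3532, P(species Y) ≈ 0.2991, P(species Z) ≈ 0.3477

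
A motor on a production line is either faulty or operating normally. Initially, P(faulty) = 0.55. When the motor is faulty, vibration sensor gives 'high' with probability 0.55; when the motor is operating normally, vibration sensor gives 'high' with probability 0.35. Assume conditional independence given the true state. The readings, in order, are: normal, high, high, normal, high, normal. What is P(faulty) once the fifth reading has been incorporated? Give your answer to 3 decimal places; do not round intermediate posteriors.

0.694

After 'normal': P(faulty) = 0.45·0.5500 / (0.45·0.5500 + 0.65·0.4500) ≈ 0.4583
After 'high': P(faulty) = 0.55·0.4583 / (0.55·0.4583 + 0.35·0.5417) ≈ 0.5708
After 'high': P(faulty) = 0.55·0.5708 / (0.55·0.5708 + 0.35·0.4292) ≈ 0.6763
After 'normal': P(faulty) = 0.45·0.6763 / (0.45·0.6763 + 0.65·0.3237) ≈ 0.5913
After 'high': P(faulty) = 0.55·0.5913 / (0.55·0.5913 + 0.35·0.4087) ≈ 0.6945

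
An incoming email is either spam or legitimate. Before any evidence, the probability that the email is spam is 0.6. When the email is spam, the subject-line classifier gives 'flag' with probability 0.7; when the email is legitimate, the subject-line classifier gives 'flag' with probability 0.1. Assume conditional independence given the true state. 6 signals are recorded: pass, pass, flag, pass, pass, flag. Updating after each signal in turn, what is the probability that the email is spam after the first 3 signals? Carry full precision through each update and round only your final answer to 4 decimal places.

After 'pass': P(spam) = 0.3·0.6000 / (0.3·0.6000 + 0.9·0.4000) ≈ 0.3333
After 'pass': P(spam) = 0.3·0.3333 / (0.3·0.3333 + 0.9·0.6667) ≈ 0.1429
After 'flag': P(spam) = 0.7·0.1429 / (0.7·0.1429 + 0.1·0.8571) ≈ 0.5385

0.5385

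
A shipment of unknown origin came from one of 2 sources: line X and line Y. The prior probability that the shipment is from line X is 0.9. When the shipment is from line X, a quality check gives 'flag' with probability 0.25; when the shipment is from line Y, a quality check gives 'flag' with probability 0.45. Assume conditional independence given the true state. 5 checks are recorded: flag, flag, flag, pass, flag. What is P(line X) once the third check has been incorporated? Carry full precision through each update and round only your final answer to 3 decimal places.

0.607

After 'flag': P(line X) = 0.25·0.9000 / (0.25·0.9000 + 0.45·0.1000) ≈ 0.8333
After 'flag': P(line X) = 0.25·0.8333 / (0.25·0.8333 + 0.45·0.1667) ≈ 0.7353
After 'flag': P(line X) = 0.25·0.7353 / (0.25·0.7353 + 0.45·0.2647) ≈ 0.6068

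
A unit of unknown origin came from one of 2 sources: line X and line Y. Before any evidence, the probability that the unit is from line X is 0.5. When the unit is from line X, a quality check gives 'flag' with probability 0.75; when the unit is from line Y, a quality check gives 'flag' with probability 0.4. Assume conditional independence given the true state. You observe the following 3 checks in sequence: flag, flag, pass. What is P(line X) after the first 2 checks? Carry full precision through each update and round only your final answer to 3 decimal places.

Each posterior becomes the prior for the next update.
After 'flag': P(line X) = 0.75·0.5000 / (0.75·0.5000 + 0.4·0.5000) ≈ 0.6522
After 'flag': P(line X) = 0.75·0.6522 / (0.75·0.6522 + 0.4·0.3478) ≈ 0.7785

0.779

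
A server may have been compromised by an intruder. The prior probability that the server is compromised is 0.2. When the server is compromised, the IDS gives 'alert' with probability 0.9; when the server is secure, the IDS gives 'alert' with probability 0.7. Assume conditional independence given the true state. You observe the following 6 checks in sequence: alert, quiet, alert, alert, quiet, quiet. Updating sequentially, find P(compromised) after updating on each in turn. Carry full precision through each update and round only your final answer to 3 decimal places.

After 'alert': P(compromised) = 0.9·0.2000 / (0.9·0.2000 + 0.7·0.8000) ≈ 0.2432
After 'quiet': P(compromised) = 0.1·0.2432 / (0.1·0.2432 + 0.3·0.7568) ≈ 0.0968
After 'alert': P(compromised) = 0.9·0.0968 / (0.9·0.0968 + 0.7·0.9032) ≈ 0.1211
After 'alert': P(compromised) = 0.9·0.1211 / (0.9·0.1211 + 0.7·0.8789) ≈ 0.1505
After 'quiet': P(compromised) = 0.1·0.1505 / (0.1·0.1505 + 0.3·0.8495) ≈ 0.0557
After 'quiet': P(compromised) = 0.1·0.0557 / (0.1·0.0557 + 0.3·0.9443) ≈ 0.0193

0.019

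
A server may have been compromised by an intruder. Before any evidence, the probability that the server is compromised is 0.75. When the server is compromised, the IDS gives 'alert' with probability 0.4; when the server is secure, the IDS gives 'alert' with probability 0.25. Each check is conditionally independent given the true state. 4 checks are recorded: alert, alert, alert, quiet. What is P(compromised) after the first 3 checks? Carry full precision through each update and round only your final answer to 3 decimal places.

0.925

Apply Bayes' rule sequentially, carrying P(compromised) forward.
After 'alert': P(compromised) = 0.4·0.7500 / (0.4·0.7500 + 0.25·0.2500) ≈ 0.8276
After 'alert': P(compromised) = 0.4·0.8276 / (0.4·0.8276 + 0.25·0.1724) ≈ 0.8848
After 'alert': P(compromised) = 0.4·0.8848 / (0.4·0.8848 + 0.25·0.1152) ≈ 0.9247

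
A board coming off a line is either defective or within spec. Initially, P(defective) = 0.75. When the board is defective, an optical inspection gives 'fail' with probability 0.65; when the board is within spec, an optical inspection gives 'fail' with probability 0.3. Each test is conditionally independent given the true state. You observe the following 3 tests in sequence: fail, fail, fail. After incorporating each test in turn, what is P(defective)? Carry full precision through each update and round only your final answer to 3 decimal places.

0.968

After 'fail': P(defective) = 0.65·0.7500 / (0.65·0.7500 + 0.3·0.2500) ≈ 0.8667
After 'fail': P(defective) = 0.65·0.8667 / (0.65·0.8667 + 0.3·0.1333) ≈ 0.9337
After 'fail': P(defective) = 0.65·0.9337 / (0.65·0.9337 + 0.3·0.0663) ≈ 0.9683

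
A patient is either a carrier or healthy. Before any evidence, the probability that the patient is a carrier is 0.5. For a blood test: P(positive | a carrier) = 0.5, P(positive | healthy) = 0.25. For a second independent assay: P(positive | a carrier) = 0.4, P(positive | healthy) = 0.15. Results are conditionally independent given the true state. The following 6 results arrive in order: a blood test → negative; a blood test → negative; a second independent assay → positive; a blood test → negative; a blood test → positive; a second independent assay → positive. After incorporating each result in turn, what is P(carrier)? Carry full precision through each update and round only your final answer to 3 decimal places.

After a blood test='negative': P(carrier) = 0.5·0.5000 / (0.5·0.5000 + 0.75·0.5000) ≈ 0.4000
After a blood test='negative': P(carrier) = 0.5·0.4000 / (0.5·0.4000 + 0.75·0.6000) ≈ 0.3077
After a second independent assay='positive': P(carrier) = 0.4·0.3077 / (0.4·0.3077 + 0.15·0.6923) ≈ 0.5424
After a blood test='negative': P(carrier) = 0.5·0.5424 / (0.5·0.5424 + 0.75·0.4576) ≈ 0.4414
After a blood test='positive': P(carrier) = 0.5·0.4414 / (0.5·0.4414 + 0.25·0.5586) ≈ 0.6124
After a second independent assay='positive': P(carrier) = 0.4·0.6124 / (0.4·0.6124 + 0.15·0.3876) ≈ 0.8082

0.808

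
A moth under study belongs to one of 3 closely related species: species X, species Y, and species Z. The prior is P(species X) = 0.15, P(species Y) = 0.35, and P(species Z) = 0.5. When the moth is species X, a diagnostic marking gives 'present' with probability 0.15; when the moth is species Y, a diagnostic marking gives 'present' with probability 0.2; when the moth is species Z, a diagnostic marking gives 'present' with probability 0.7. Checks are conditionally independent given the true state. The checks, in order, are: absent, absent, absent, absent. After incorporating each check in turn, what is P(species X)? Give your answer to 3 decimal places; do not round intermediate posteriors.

0.347

After 'absent': normaliser = 0.85·0.1500 + 0.8·0.3500 + 0.3·0.5000; P(species X) ≈ 0.2287, P(species Y) ≈ 0.5022, P(species Z) ≈ 0.2691
After 'absent': normaliser = 0.85·0.2287 + 0.8·0.5022 + 0.3·0.2691; P(species X) ≈ 0.2872, P(species Y) ≈ 0.5936, P(species Z) ≈ 0.1192
After 'absent': normaliser = 0.85·0.2872 + 0.8·0.5936 + 0.3·0.1192; P(species X) ≈ 0.3234, P(species Y) ≈ 0.6292, P(species Z) ≈ 0.0474
After 'absent': normaliser = 0.85·0.3234 + 0.8·0.6292 + 0.3·0.0474; P(species X) ≈ 0.3469, P(species Y) ≈ 0.6351, P(species Z) ≈ 0.0179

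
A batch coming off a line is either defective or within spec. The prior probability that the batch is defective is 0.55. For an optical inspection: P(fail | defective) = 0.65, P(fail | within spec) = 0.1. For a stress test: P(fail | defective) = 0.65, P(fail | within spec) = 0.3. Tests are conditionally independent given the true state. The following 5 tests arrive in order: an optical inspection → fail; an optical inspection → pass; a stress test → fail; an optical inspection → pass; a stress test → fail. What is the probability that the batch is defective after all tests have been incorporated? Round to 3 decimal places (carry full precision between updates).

0.849

After an optical inspection='fail': P(defective) = 0.65·0.5500 / (0.65·0.5500 + 0.1·0.4500) ≈ 0.8882
After an optical inspection='pass': P(defective) = 0.35·0.8882 / (0.35·0.8882 + 0.9·0.1118) ≈ 0.7555
After a stress test='fail': P(defective) = 0.65·0.7555 / (0.65·0.7555 + 0.3·0.2445) ≈ 0.8700
After an optical inspection='pass': P(defective) = 0.35·0.8700 / (0.35·0.8700 + 0.9·0.1300) ≈ 0.7225
After a stress test='fail': P(defective) = 0.65·0.7225 / (0.65·0.7225 + 0.3·0.2775) ≈ 0.8494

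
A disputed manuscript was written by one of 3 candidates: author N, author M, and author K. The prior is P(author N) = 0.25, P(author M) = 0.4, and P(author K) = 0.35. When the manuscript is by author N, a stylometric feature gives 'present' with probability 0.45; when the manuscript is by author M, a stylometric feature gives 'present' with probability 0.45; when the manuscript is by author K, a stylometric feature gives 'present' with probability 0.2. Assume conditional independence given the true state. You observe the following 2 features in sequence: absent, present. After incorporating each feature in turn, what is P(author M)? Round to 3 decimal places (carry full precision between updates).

Each posterior becomes the prior for the next update.
After 'absent': normaliser = 0.55·0.2500 + 0.55·0.4000 + 0.8·0.3500; P(author N) ≈ 0.2157, P(author M) ≈ 0.3451, P(author K) ≈ 0.4392
After 'present': normaliser = 0.45·0.2157 + 0.45·0.3451 + 0.2·0.4392; P(author N) ≈ 0.2853, P(author M) ≈ 0.4565, P(author K) ≈ 0.2582

0.456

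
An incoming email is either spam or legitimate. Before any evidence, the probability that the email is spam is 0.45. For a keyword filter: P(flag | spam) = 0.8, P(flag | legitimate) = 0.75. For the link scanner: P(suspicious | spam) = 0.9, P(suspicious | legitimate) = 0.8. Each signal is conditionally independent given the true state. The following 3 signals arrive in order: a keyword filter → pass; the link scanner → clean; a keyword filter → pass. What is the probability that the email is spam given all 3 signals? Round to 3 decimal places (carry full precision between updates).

After a keyword filter='pass': P(spam) = 0.2·0.4500 / (0.2·0.4500 + 0.25·0.5500) ≈ 0.3956
After the link scanner='clean': P(spam) = 0.1·0.3956 / (0.1·0.3956 + 0.2·0.6044) ≈ 0.2466
After a keyword filter='pass': P(spam) = 0.2·0.2466 / (0.2·0.2466 + 0.25·0.7534) ≈ 0.2075

0.207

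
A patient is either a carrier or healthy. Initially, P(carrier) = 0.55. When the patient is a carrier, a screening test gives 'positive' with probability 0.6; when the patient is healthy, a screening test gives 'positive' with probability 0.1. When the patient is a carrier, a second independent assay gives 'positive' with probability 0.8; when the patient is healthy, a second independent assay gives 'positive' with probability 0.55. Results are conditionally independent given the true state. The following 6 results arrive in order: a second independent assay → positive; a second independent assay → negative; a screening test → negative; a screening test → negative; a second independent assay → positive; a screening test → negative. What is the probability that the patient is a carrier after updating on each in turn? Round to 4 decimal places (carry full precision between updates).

Apply Bayes' rule sequentially, carrying P(carrier) forward.
After a second independent assay='positive': P(carrier) = 0.8·0.5500 / (0.8·0.5500 + 0.55·0.4500) ≈ 0.6400
After a second independent assay='negative': P(carrier) = 0.2·0.6400 / (0.2·0.6400 + 0.45·0.3600) ≈ 0.4414
After a screening test='negative': P(carrier) = 0.4·0.4414 / (0.4·0.4414 + 0.9·0.5586) ≈ 0.2599
After a screening test='negative': P(carrier) = 0.4·0.2599 / (0.4·0.2599 + 0.9·0.7401) ≈ 0.1350
After a second independent assay='positive': P(carrier) = 0.8·0.1350 / (0.8·0.1350 + 0.55·0.8650) ≈ 0.1850
After a screening test='negative': P(carrier) = 0.4·0.1850 / (0.4·0.1850 + 0.9·0.8150) ≈ 0.0916

0.0916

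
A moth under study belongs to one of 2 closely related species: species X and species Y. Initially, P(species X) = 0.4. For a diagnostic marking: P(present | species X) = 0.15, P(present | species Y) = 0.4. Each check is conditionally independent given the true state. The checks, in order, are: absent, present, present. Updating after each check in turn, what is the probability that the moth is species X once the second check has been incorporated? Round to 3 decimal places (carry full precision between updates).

After 'absent': P(species X) = 0.85·0.4000 / (0.85·0.4000 + 0.6·0.6000) ≈ 0.4857
After 'present': P(species X) = 0.15·0.4857 / (0.15·0.4857 + 0.4·0.5143) ≈ 0.2615

0.262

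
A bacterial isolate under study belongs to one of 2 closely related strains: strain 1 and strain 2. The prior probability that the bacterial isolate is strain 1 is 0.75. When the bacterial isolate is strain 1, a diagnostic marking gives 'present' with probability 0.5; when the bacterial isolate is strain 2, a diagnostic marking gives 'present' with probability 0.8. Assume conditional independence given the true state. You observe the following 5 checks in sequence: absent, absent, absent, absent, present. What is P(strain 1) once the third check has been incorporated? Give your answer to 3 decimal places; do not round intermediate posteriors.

0.979

After 'absent': P(strain 1) = 0.5·0.7500 / (0.5·0.7500 + 0.2·0.2500) ≈ 0.8824
After 'absent': P(strain 1) = 0.5·0.8824 / (0.5·0.8824 + 0.2·0.1176) ≈ 0.9494
After 'absent': P(strain 1) = 0.5·0.9494 / (0.5·0.9494 + 0.2·0.0506) ≈ 0.9791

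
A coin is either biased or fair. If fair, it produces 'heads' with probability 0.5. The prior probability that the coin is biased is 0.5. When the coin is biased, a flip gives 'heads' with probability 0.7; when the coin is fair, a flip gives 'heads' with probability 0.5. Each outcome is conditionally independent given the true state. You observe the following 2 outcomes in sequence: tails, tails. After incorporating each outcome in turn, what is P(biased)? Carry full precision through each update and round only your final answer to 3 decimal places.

After 'tails': P(biased) = 0.3·0.5000 / (0.3·0.5000 + 0.5·0.5000) ≈ 0.3750
After 'tails': P(biased) = 0.3·0.3750 / (0.3·0.3750 + 0.5·0.6250) ≈ 0.2647

0.265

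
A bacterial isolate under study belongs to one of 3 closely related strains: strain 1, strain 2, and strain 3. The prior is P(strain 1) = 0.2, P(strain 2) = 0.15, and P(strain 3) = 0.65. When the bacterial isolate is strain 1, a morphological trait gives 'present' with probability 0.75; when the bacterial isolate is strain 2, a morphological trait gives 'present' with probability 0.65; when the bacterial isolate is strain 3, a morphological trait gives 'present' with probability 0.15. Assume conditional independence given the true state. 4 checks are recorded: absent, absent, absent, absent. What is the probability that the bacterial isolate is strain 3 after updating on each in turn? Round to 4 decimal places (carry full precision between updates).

0.9911

After 'absent': normaliser = 0.25·0.2000 + 0.35·0.1500 + 0.85·0.6500; P(strain 1) ≈ 0.0763, P(strain 2) ≈ 0.0802, P(strain 3) ≈ 0.8435
After 'absent': normaliser = 0.25·0.0763 + 0.35·0.0802 + 0.85·0.8435; P(strain 1) ≈ 0.0250, P(strain 2) ≈ 0.0367, P(strain 3) ≈ 0.9383
After 'absent': normaliser = 0.25·0.0250 + 0.35·0.0367 + 0.85·0.9383; P(strain 1) ≈ 0.0076, P(strain 2) ≈ 0.0157, P(strain 3) ≈ 0.9766
After 'absent': normaliser = 0.25·0.0076 + 0.35·0.0157 + 0.85·0.9766; P(strain 1) ≈ 0.0023, P(strain 2) ≈ 0.0066, P(strain 3) ≈ 0.9911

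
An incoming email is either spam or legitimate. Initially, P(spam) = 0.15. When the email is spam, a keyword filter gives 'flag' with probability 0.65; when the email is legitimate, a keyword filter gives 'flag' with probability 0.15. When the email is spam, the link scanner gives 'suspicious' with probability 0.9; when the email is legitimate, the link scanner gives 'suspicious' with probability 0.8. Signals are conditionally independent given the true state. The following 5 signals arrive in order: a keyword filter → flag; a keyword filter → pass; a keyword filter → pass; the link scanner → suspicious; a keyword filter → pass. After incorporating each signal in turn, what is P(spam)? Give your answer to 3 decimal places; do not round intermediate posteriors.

Each posterior becomes the prior for the next update.
After a keyword filter='flag': P(spam) = 0.65·0.1500 / (0.65·0.1500 + 0.15·0.8500) ≈ 0.4333
After a keyword filter='pass': P(spam) = 0.35·0.4333 / (0.35·0.4333 + 0.85·0.5667) ≈ 0.2395
After a keyword filter='pass': P(spam) = 0.35·0.2395 / (0.35·0.2395 + 0.85·0.7605) ≈ 0.1148
After the link scanner='suspicious': P(spam) = 0.9·0.1148 / (0.9·0.1148 + 0.8·0.8852) ≈ 0.1273
After a keyword filter='pass': P(spam) = 0.35·0.1273 / (0.35·0.1273 + 0.85·0.8727) ≈ 0.0567

0.057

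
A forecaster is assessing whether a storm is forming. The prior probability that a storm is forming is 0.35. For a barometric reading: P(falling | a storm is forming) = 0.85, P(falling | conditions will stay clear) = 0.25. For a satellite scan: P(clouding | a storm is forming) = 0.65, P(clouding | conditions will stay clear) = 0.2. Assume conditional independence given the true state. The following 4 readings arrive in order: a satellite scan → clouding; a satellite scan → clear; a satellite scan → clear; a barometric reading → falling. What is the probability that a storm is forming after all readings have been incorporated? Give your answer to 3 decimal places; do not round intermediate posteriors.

0.532

Apply Bayes' rule sequentially, carrying P(storm) forward.
After a satellite scan='clouding': P(storm) = 0.65·0.3500 / (0.65·0.3500 + 0.2·0.6500) ≈ 0.6364
After a satellite scan='clear': P(storm) = 0.35·0.6364 / (0.35·0.6364 + 0.8·0.3636) ≈ 0.4336
After a satellite scan='clear': P(storm) = 0.35·0.4336 / (0.35·0.4336 + 0.8·0.5664) ≈ 0.2509
After a barometric reading='falling': P(storm) = 0.85·0.2509 / (0.85·0.2509 + 0.25·0.7491) ≈ 0.5325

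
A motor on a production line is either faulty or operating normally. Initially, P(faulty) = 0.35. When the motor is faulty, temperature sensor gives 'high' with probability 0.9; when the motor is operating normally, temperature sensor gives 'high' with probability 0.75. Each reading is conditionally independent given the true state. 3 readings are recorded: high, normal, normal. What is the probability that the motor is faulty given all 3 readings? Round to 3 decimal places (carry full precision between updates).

0.094

Each posterior becomes the prior for the next update.
After 'high': P(faulty) = 0.9·0.3500 / (0.9·0.3500 + 0.75·0.6500) ≈ 0.3925
After 'normal': P(faulty) = 0.1·0.3925 / (0.1·0.3925 + 0.25·0.6075) ≈ 0.2054
After 'normal': P(faulty) = 0.1·0.2054 / (0.1·0.2054 + 0.25·0.7946) ≈ 0.0937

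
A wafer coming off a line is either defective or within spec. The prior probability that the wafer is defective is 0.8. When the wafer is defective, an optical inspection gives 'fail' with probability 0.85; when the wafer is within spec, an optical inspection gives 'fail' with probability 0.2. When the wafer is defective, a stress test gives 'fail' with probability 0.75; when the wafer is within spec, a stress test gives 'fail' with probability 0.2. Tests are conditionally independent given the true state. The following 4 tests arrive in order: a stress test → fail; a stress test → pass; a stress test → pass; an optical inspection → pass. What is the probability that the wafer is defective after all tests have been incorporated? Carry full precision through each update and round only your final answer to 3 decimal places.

0.215

Apply Bayes' rule sequentially, carrying P(defective) forward.
After a stress test='fail': P(defective) = 0.75·0.8000 / (0.75·0.8000 + 0.2·0.2000) ≈ 0.9375
After a stress test='pass': P(defective) = 0.25·0.9375 / (0.25·0.9375 + 0.8·0.0625) ≈ 0.8242
After a stress test='pass': P(defective) = 0.25·0.8242 / (0.25·0.8242 + 0.8·0.1758) ≈ 0.5943
After an optical inspection='pass': P(defective) = 0.15·0.5943 / (0.15·0.5943 + 0.8·0.4057) ≈ 0.2155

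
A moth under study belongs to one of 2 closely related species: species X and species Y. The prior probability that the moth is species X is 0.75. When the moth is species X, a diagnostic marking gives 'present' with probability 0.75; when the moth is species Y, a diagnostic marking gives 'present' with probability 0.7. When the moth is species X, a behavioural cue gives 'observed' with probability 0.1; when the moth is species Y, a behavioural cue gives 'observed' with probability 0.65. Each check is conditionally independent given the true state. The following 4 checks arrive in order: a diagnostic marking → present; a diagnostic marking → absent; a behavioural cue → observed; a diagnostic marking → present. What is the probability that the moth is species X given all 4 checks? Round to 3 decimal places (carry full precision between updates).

0.306

After a diagnostic marking='present': P(species X) = 0.75·0.7500 / (0.75·0.7500 + 0.7·0.2500) ≈ 0.7627
After a diagnostic marking='absent': P(species X) = 0.25·0.7627 / (0.25·0.7627 + 0.3·0.2373) ≈ 0.7282
After a behavioural cue='observed': P(species X) = 0.1·0.7282 / (0.1·0.7282 + 0.65·0.2718) ≈ 0.2918
After a diagnostic marking='present': P(species X) = 0.75·0.2918 / (0.75·0.2918 + 0.7·0.7082) ≈ 0.3063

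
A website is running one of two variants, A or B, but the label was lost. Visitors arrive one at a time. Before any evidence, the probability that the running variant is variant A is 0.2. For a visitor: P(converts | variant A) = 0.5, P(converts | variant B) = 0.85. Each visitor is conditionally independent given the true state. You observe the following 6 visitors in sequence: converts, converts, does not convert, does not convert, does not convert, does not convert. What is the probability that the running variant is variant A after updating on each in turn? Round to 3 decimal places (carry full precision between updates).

0.914

After 'converts': P(A) = 0.5·0.2000 / (0.5·0.2000 + 0.85·0.8000) ≈ 0.1282
After 'converts': P(A) = 0.5·0.1282 / (0.5·0.1282 + 0.85·0.8718) ≈ 0.0796
After 'does not convert': P(A) = 0.5·0.0796 / (0.5·0.0796 + 0.15·0.9204) ≈ 0.2238
After 'does not convert': P(A) = 0.5·0.2238 / (0.5·0.2238 + 0.15·0.7762) ≈ 0.4901
After 'does not convert': P(A) = 0.5·0.4901 / (0.5·0.4901 + 0.15·0.5099) ≈ 0.7621
After 'does not convert': P(A) = 0.5·0.7621 / (0.5·0.7621 + 0.15·0.2379) ≈ 0.9144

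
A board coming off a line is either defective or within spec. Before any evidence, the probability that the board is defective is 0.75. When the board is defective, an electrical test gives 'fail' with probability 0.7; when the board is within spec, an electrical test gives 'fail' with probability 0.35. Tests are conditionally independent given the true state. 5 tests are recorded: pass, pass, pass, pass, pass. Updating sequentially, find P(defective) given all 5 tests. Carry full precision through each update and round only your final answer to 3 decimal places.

After 'pass': P(defective) = 0.3·0.7500 / (0.3·0.7500 + 0.65·0.2500) ≈ 0.5806
After 'pass': P(defective) = 0.3·0.5806 / (0.3·0.5806 + 0.65·0.4194) ≈ 0.3899
After 'pass': P(defective) = 0.3·0.3899 / (0.3·0.3899 + 0.65·0.6101) ≈ 0.2278
After 'pass': P(defective) = 0.3·0.2278 / (0.3·0.2278 + 0.65·0.7722) ≈ 0.1198
After 'pass': P(defective) = 0.3·0.1198 / (0.3·0.1198 + 0.65·0.8802) ≈ 0.0591

0.059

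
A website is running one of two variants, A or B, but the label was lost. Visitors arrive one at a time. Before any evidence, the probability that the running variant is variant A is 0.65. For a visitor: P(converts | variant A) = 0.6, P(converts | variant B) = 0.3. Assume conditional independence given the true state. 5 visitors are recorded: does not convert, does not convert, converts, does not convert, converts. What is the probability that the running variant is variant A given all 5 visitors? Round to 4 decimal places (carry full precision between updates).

After 'does not convert': P(A) = 0.4·0.6500 / (0.4·0.6500 + 0.7·0.3500) ≈ 0.5149
After 'does not convert': P(A) = 0.4·0.5149 / (0.4·0.5149 + 0.7·0.4851) ≈ 0.3775
After 'converts': P(A) = 0.6·0.3775 / (0.6·0.3775 + 0.3·0.6225) ≈ 0.5481
After 'does not convert': P(A) = 0.4·0.5481 / (0.4·0.5481 + 0.7·0.4519) ≈ 0.4093
After 'converts': P(A) = 0.6·0.4093 / (0.6·0.4093 + 0.3·0.5907) ≈ 0.5809

0.5809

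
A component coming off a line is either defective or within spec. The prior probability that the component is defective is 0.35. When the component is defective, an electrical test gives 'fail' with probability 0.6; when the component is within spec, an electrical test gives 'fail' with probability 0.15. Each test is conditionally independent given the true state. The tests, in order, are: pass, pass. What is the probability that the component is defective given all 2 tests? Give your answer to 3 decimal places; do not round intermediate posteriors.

0.107

After 'pass': P(defective) = 0.4·0.3500 / (0.4·0.3500 + 0.85·0.6500) ≈ 0.2022
After 'pass': P(defective) = 0.4·0.2022 / (0.4·0.2022 + 0.85·0.7978) ≈ 0.1065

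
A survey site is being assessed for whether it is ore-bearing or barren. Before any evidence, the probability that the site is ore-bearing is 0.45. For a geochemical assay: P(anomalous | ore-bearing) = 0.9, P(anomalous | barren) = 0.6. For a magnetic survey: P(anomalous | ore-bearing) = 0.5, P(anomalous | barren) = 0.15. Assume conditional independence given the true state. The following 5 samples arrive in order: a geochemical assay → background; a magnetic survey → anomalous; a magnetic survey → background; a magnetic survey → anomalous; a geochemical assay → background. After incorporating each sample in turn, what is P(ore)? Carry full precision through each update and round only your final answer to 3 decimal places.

After a geochemical assay='background': P(ore) = 0.1·0.4500 / (0.1·0.4500 + 0.4·0.5500) ≈ 0.1698
After a magnetic survey='anomalous': P(ore) = 0.5·0.1698 / (0.5·0.1698 + 0.15·0.8302) ≈ 0.4054
After a magnetic survey='background': P(ore) = 0.5·0.4054 / (0.5·0.4054 + 0.85·0.5946) ≈ 0.2863
After a magnetic survey='anomalous': P(ore) = 0.5·0.2863 / (0.5·0.2863 + 0.15·0.7137) ≈ 0.5721
After a geochemical assay='background': P(ore) = 0.1·0.5721 / (0.1·0.5721 + 0.4·0.4279) ≈ 0.2505

0.251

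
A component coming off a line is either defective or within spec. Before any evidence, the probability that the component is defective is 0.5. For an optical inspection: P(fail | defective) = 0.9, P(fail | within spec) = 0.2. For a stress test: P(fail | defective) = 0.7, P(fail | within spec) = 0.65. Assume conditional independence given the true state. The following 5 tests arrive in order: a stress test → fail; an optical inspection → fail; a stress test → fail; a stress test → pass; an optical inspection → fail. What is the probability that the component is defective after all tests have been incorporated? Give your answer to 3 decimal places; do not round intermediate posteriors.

After a stress test='fail': P(defective) = 0.7·0.5000 / (0.7·0.5000 + 0.65·0.5000) ≈ 0.5185
After an optical inspection='fail': P(defective) = 0.9·0.5185 / (0.9·0.5185 + 0.2·0.4815) ≈ 0.8289
After a stress test='fail': P(defective) = 0.7·0.8289 / (0.7·0.8289 + 0.65·0.1711) ≈ 0.8392
After a stress test='pass': P(defective) = 0.3·0.8392 / (0.3·0.8392 + 0.35·0.1608) ≈ 0.8173
After an optical inspection='fail': P(defective) = 0.9·0.8173 / (0.9·0.8173 + 0.2·0.1827) ≈ 0.9527

0.953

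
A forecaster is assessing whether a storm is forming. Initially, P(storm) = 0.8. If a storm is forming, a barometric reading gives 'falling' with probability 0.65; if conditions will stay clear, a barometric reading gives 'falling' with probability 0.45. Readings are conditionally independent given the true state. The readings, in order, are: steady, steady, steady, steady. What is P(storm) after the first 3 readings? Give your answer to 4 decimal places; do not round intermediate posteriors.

After 'steady': P(storm) = 0.35·0.8000 / (0.35·0.8000 + 0.55·0.2000) ≈ 0.7179
After 'steady': P(storm) = 0.35·0.7179 / (0.35·0.7179 + 0.55·0.2821) ≈ 0.6183
After 'steady': P(storm) = 0.35·0.6183 / (0.35·0.6183 + 0.55·0.3817) ≈ 0.5076

0.5076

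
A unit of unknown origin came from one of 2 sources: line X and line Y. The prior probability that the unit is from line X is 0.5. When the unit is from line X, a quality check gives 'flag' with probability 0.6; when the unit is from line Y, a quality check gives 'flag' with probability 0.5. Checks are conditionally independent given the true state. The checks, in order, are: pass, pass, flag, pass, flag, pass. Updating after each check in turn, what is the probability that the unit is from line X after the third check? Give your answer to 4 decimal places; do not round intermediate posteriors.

After 'pass': P(line X) = 0.4·0.5000 / (0.4·0.5000 + 0.5·0.5000) ≈ 0.4444
After 'pass': P(line X) = 0.4·0.4444 / (0.4·0.4444 + 0.5·0.5556) ≈ 0.3902
After 'flag': P(line X) = 0.6·0.3902 / (0.6·0.3902 + 0.5·0.6098) ≈ 0.4344

0.4344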